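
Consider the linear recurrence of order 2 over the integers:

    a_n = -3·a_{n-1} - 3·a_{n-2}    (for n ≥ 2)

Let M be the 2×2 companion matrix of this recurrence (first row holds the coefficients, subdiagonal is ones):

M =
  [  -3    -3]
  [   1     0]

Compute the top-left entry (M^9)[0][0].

(M^9)[0][0] is the top entry after applying M 9 times to the unit state (1, 0). Equivalently it is h_{10} for the auxiliary sequence (h_n) obeying the same recurrence with h_1 = 1 and h_i = 0 for 0 ≤ i < 1:
h_2 = -3·1 + -3·0 = -3
h_3 = -3·-3 + -3·1 = 6
h_4 = -3·6 + -3·-3 = -9
h_5 = -3·-9 + -3·6 = 9
h_6 = -3·9 + -3·-9 = 0
h_7 = -3·0 + -3·9 = -27
h_8 = -3·-27 + -3·0 = 81
h_9 = -3·81 + -3·-27 = -162
h_10 = -3·-162 + -3·81 = 243

243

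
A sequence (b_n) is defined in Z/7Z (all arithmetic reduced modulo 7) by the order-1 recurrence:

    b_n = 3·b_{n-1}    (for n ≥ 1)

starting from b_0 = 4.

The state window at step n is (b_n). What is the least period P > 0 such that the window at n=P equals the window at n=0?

n=0: window = (4)
n=1: window = (5)
n=2: window = (1)
n=3: window = (3)
n=4: window = (2)
n=5: window = (6)
n=6: window = (4)
window at n=6 equals window at n=0 → period = 6

6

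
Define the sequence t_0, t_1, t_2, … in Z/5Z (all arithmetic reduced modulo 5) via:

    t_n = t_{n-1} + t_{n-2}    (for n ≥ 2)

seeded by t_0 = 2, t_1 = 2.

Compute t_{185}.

t_2 = 1·2 + 1·2 = 4
t_3 = 1·4 + 1·2 = 1
t_4 = 1·1 + 1·4 = 0
t_5 = 1·0 + 1·1 = 1
t_6 = 1·1 + 1·0 = 1
t_7 = 1·1 + 1·1 = 2
t_8 = 1·2 + 1·1 = 3
t_9 = 1·3 + 1·2 = 0
t_10 = 1·0 + 1·3 = 3
t_11 = 1·3 + 1·0 = 3
t_12 = 1·3 + 1·3 = 1
t_13 = 1·1 + 1·3 = 4
t_14 = 1·4 + 1·1 = 0
t_15 = 1·0 + 1·4 = 4
t_16 = 1·4 + 1·0 = 4
t_17 = 1·4 + 1·4 = 3
t_18 = 1·3 + 1·4 = 2
t_19 = 1·2 + 1·3 = 0
t_20 = 1·0 + 1·2 = 2
t_21 = 1·2 + 1·0 = 2
(t_20, t_21) = (2, 2) = (t_0, t_1), so the sequence has period 20.
185 ≡ 5 (mod 20), hence t_185 = t_5 = 1.

1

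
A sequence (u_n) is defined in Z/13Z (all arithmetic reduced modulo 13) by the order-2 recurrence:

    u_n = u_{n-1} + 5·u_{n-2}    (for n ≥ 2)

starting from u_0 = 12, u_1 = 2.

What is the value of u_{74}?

u_2 = 1·2 + 5·12 = 10
u_3 = 1·10 + 5·2 = 7
u_4 = 1·7 + 5·10 = 5
u_5 = 1·5 + 5·7 = 1
u_6 = 1·1 + 5·5 = 0
u_7 = 1·0 + 5·1 = 5
u_8 = 1·5 + 5·0 = 5
u_9 = 1·5 + 5·5 = 4
u_10 = 1·4 + 5·5 = 3
u_11 = 1·3 + 5·4 = 10
u_12 = 1·10 + 5·3 = 12
u_13 = 1·12 + 5·10 = 10
u_14 = 1·10 + 5·12 = 5
u_15 = 1·5 + 5·10 = 3
u_16 = 1·3 + 5·5 = 2
u_17 = 1·2 + 5·3 = 4
u_18 = 1·4 + 5·2 = 1
u_19 = 1·1 + 5·4 = 8
u_20 = 1·8 + 5·1 = 0
u_21 = 1·0 + 5·8 = 1
u_22 = 1·1 + 5·0 = 1
u_23 = 1·1 + 5·1 = 6
u_24 = 1·6 + 5·1 = 11
u_25 = 1·11 + 5·6 = 2
u_26 = 1·2 + 5·11 = 5
u_27 = 1·5 + 5·2 = 2
u_28 = 1·2 + 5·5 = 1
u_29 = 1·1 + 5·2 = 11
u_30 = 1·11 + 5·1 = 3
u_31 = 1·3 + 5·11 = 6
u_32 = 1·6 + 5·3 = 8
u_33 = 1·8 + 5·6 = 12
u_34 = 1·12 + 5·8 = 0
u_35 = 1·0 + 5·12 = 8
u_36 = 1·8 + 5·0 = 8
u_37 = 1·8 + 5·8 = 9
u_38 = 1·9 + 5·8 = 10
u_39 = 1·10 + 5·9 = 3
u_40 = 1·3 + 5·10 = 1
u_41 = 1·1 + 5·3 = 3
u_42 = 1·3 + 5·1 = 8
u_43 = 1·8 + 5·3 = 10
u_44 = 1·10 + 5·8 = 11
u_45 = 1·11 + 5·10 = 9
u_46 = 1·9 + 5·11 = 12
u_47 = 1·12 + 5·9 = 5
u_48 = 1·5 + 5·12 = 0
u_49 = 1·0 + 5·5 = 12
u_50 = 1·12 + 5·0 = 12
u_51 = 1·12 + 5·12 = 7
u_52 = 1·7 + 5·12 = 2
u_53 = 1·2 + 5·7 = 11
u_54 = 1·11 + 5·2 = 8
u_55 = 1·8 + 5·11 = 11
u_56 = 1·11 + 5·8 = 12
u_57 = 1·12 + 5·11 = 2
u_58 = 1·2 + 5·12 = 10
u_59 = 1·10 + 5·2 = 7
u_60 = 1·7 + 5·10 = 5
u_61 = 1·5 + 5·7 = 1
u_62 = 1·1 + 5·5 = 0
u_63 = 1·0 + 5·1 = 5
u_64 = 1·5 + 5·0 = 5
u_65 = 1·5 + 5·5 = 4
u_66 = 1·4 + 5·5 = 3
u_67 = 1·3 + 5·4 = 10
u_68 = 1·10 + 5·3 = 12
u_69 = 1·12 + 5·10 = 10
u_70 = 1·10 + 5·12 = 5
u_71 = 1·5 + 5·10 = 3
u_72 = 1·3 + 5·5 = 2
u_73 = 1·2 + 5·3 = 4
u_74 = 1·4 + 5·2 = 1

1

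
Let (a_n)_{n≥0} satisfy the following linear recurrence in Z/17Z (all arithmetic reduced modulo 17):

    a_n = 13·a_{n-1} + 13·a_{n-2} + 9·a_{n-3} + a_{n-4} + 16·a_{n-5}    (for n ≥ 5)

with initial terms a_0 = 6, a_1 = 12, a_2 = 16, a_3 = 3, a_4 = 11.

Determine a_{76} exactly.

a_5 = 13·11 + 13·3 + 9·16 + 1·12 + 16·6 = 9
a_6 = 13·9 + 13·11 + 9·3 + 1·16 + 16·12 = 2
a_7 = 13·2 + 13·9 + 9·11 + 1·3 + 16·16 = 8
a_8 = 13·8 + 13·2 + 9·9 + 1·11 + 16·3 = 15
a_9 = 13·15 + 13·8 + 9·2 + 1·9 + 16·11 = 9
a_10 = 13·9 + 13·15 + 9·8 + 1·2 + 16·9 = 3
a_11 = 13·3 + 13·9 + 9·15 + 1·8 + 16·2 = 8
a_12 = 13·8 + 13·3 + 9·9 + 1·15 + 16·8 = 10
a_13 = 13·10 + 13·8 + 9·3 + 1·9 + 16·15 = 0
a_14 = 13·0 + 13·10 + 9·8 + 1·3 + 16·9 = 9
a_15 = 13·9 + 13·0 + 9·10 + 1·8 + 16·3 = 8
a_16 = 13·8 + 13·9 + 9·0 + 1·10 + 16·8 = 2
a_17 = 13·2 + 13·8 + 9·9 + 1·0 + 16·10 = 14
a_18 = 13·14 + 13·2 + 9·8 + 1·9 + 16·0 = 0
a_19 = 13·0 + 13·14 + 9·2 + 1·8 + 16·9 = 12
a_20 = 13·12 + 13·0 + 9·14 + 1·2 + 16·8 = 4
a_21 = 13·4 + 13·12 + 9·0 + 1·14 + 16·2 = 16
a_22 = 13·16 + 13·4 + 9·12 + 1·0 + 16·14 = 14
a_23 = 13·14 + 13·16 + 9·4 + 1·12 + 16·0 = 13
a_24 = 13·13 + 13·14 + 9·16 + 1·4 + 16·12 = 11
a_25 = 13·11 + 13·13 + 9·14 + 1·16 + 16·4 = 8
a_26 = 13·8 + 13·11 + 9·13 + 1·14 + 16·16 = 5
a_27 = 13·5 + 13·8 + 9·11 + 1·13 + 16·14 = 12
a_28 = 13·12 + 13·5 + 9·8 + 1·11 + 16·13 = 2
a_29 = 13·2 + 13·12 + 9·5 + 1·8 + 16·11 = 3
a_30 = 13·3 + 13·2 + 9·12 + 1·5 + 16·8 = 0
a_31 = 13·0 + 13·3 + 9·2 + 1·12 + 16·5 = 13
a_32 = 13·13 + 13·0 + 9·3 + 1·2 + 16·12 = 16
a_33 = 13·16 + 13·13 + 9·0 + 1·3 + 16·2 = 4
a_34 = 13·4 + 13·16 + 9·13 + 1·0 + 16·3 = 0
a_35 = 13·0 + 13·4 + 9·16 + 1·13 + 16·0 = 5
a_36 = 13·5 + 13·0 + 9·4 + 1·16 + 16·13 = 2
a_37 = 13·2 + 13·5 + 9·0 + 1·4 + 16·16 = 11
a_38 = 13·11 + 13·2 + 9·5 + 1·0 + 16·4 = 6
a_39 = 13·6 + 13·11 + 9·2 + 1·5 + 16·0 = 6
a_40 = 13·6 + 13·6 + 9·11 + 1·2 + 16·5 = 14
a_41 = 13·14 + 13·6 + 9·6 + 1·11 + 16·2 = 0
a_42 = 13·0 + 13·14 + 9·6 + 1·6 + 16·11 = 10
a_43 = 13·10 + 13·0 + 9·14 + 1·6 + 16·6 = 1
a_44 = 13·1 + 13·10 + 9·0 + 1·14 + 16·6 = 15
a_45 = 13·15 + 13·1 + 9·10 + 1·0 + 16·14 = 12
a_46 = 13·12 + 13·15 + 9·1 + 1·10 + 16·0 = 13
a_47 = 13·13 + 13·12 + 9·15 + 1·1 + 16·10 = 9
a_48 = 13·9 + 13·13 + 9·12 + 1·15 + 16·1 = 0
a_49 = 13·0 + 13·9 + 9·13 + 1·12 + 16·15 = 10
a_50 = 13·10 + 13·0 + 9·9 + 1·13 + 16·12 = 8
a_51 = 13·8 + 13·10 + 9·0 + 1·9 + 16·13 = 9
a_52 = 13·9 + 13·8 + 9·10 + 1·0 + 16·9 = 13
a_53 = 13·13 + 13·9 + 9·8 + 1·10 + 16·0 = 11
a_54 = 13·11 + 13·13 + 9·9 + 1·8 + 16·10 = 0
a_55 = 13·0 + 13·11 + 9·13 + 1·9 + 16·8 = 6
a_56 = 13·6 + 13·0 + 9·11 + 1·13 + 16·9 = 11
a_57 = 13·11 + 13·6 + 9·0 + 1·11 + 16·13 = 15
a_58 = 13·15 + 13·11 + 9·6 + 1·0 + 16·11 = 7
a_59 = 13·7 + 13·15 + 9·11 + 1·6 + 16·0 = 0
a_60 = 13·0 + 13·7 + 9·15 + 1·11 + 16·6 = 10
a_61 = 13·10 + 13·0 + 9·7 + 1·15 + 16·11 = 10
a_62 = 13·10 + 13·10 + 9·0 + 1·7 + 16·15 = 14
a_63 = 13·14 + 13·10 + 9·10 + 1·0 + 16·7 = 4
a_64 = 13·4 + 13·14 + 9·10 + 1·10 + 16·0 = 11
a_65 = 13·11 + 13·4 + 9·14 + 1·10 + 16·10 = 15
a_66 = 13·15 + 13·11 + 9·4 + 1·14 + 16·10 = 4
a_67 = 13·4 + 13·15 + 9·11 + 1·4 + 16·14 = 13
a_68 = 13·13 + 13·4 + 9·15 + 1·11 + 16·4 = 6
a_69 = 13·6 + 13·13 + 9·4 + 1·15 + 16·11 = 15
a_70 = 13·15 + 13·6 + 9·13 + 1·4 + 16·15 = 5
a_71 = 13·5 + 13·15 + 9·6 + 1·13 + 16·4 = 0
a_72 = 13·0 + 13·5 + 9·15 + 1·6 + 16·13 = 6
a_73 = 13·6 + 13·0 + 9·5 + 1·15 + 16·6 = 13
a_74 = 13·13 + 13·6 + 9·0 + 1·5 + 16·15 = 16
a_75 = 13·16 + 13·13 + 9·6 + 1·0 + 16·5 = 1
a_76 = 13·1 + 13·16 + 9·13 + 1·6 + 16·0 = 4

4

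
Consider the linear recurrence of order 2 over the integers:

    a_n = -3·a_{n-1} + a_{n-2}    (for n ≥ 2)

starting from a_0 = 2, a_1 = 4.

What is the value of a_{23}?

809126160490

a_2 = -3·4 + 1·2 = -10
a_3 = -3·-10 + 1·4 = 34
a_4 = -3·34 + 1·-10 = -112
a_5 = -3·-112 + 1·34 = 370
a_6 = -3·370 + 1·-112 = -1222
a_7 = -3·-1222 + 1·370 = 4036
a_8 = -3·4036 + 1·-1222 = -13330
a_9 = -3·-13330 + 1·4036 = 44026
a_10 = -3·44026 + 1·-13330 = -145408
a_11 = -3·-145408 + 1·44026 = 480250
a_12 = -3·480250 + 1·-145408 = -1586158
a_13 = -3·-1586158 + 1·480250 = 5238724
a_14 = -3·5238724 + 1·-1586158 = -17302330
a_15 = -3·-17302330 + 1·5238724 = 57145714
a_16 = -3·57145714 + 1·-17302330 = -188739472
a_17 = -3·-188739472 + 1·57145714 = 623364130
a_18 = -3·623364130 + 1·-188739472 = -2058831862
a_19 = -3·-2058831862 + 1·623364130 = 6799859716
a_20 = -3·6799859716 + 1·-2058831862 = -22458411010
a_21 = -3·-22458411010 + 1·6799859716 = 74175092746
a_22 = -3·74175092746 + 1·-22458411010 = -244983689248
a_23 = -3·-244983689248 + 1·74175092746 = 809126160490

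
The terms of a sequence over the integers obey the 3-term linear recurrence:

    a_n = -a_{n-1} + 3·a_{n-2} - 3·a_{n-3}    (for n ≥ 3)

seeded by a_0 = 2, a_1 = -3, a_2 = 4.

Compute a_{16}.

a_3 = -1·4 + 3·-3 + -3·2 = -19
a_4 = -1·-19 + 3·4 + -3·-3 = 40
a_5 = -1·40 + 3·-19 + -3·4 = -109
a_6 = -1·-109 + 3·40 + -3·-19 = 286
a_7 = -1·286 + 3·-109 + -3·40 = -733
a_8 = -1·-733 + 3·286 + -3·-109 = 1918
a_9 = -1·1918 + 3·-733 + -3·286 = -4975
a_10 = -1·-4975 + 3·1918 + -3·-733 = 12928
a_11 = -1·12928 + 3·-4975 + -3·1918 = -33607
a_12 = -1·-33607 + 3·12928 + -3·-4975 = 87316
a_13 = -1·87316 + 3·-33607 + -3·12928 = -226921
a_14 = -1·-226921 + 3·87316 + -3·-33607 = 589690
a_15 = -1·589690 + 3·-226921 + -3·87316 = -1532401
a_16 = -1·-1532401 + 3·589690 + -3·-226921 = 3982234

3982234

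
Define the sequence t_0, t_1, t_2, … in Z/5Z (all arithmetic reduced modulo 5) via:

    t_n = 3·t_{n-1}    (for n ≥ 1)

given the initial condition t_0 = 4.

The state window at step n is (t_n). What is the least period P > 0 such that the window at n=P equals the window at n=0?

4

n=0: window = (4)
n=1: window = (2)
n=2: window = (1)
n=3: window = (3)
n=4: window = (4)
window at n=4 equals window at n=0 → period = 4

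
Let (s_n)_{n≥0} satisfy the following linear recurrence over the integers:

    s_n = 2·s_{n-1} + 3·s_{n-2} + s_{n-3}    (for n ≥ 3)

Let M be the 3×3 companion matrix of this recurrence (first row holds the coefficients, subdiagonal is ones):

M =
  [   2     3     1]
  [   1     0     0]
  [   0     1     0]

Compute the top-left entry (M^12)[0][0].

525456

(M^12)[0][0] is the top entry after applying M 12 times to the unit state (1, 0, 0). Equivalently it is h_{14} for the auxiliary sequence (h_n) obeying the same recurrence with h_2 = 1 and h_i = 0 for 0 ≤ i < 2:
h_3 = 2·1 + 3·0 + 1·0 = 2
h_4 = 2·2 + 3·1 + 1·0 = 7
h_5 = 2·7 + 3·2 + 1·1 = 21
h_6 = 2·21 + 3·7 + 1·2 = 65
h_7 = 2·65 + 3·21 + 1·7 = 200
h_8 = 2·200 + 3·65 + 1·21 = 616
h_9 = 2·616 + 3·200 + 1·65 = 1897
h_10 = 2·1897 + 3·616 + 1·200 = 5842
h_11 = 2·5842 + 3·1897 + 1·616 = 17991
h_12 = 2·17991 + 3·5842 + 1·1897 = 55405
h_13 = 2·55405 + 3·17991 + 1·5842 = 170625
h_14 = 2·170625 + 3·55405 + 1·17991 = 525456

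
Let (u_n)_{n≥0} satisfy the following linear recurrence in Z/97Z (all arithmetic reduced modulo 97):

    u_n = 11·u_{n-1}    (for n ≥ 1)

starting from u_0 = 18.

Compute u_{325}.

88

u_1 = 11·18 = 4
u_2 = 11·4 = 44
u_3 = 11·44 = 96
u_4 = 11·96 = 86
u_5 = 11·86 = 73
u_6 = 11·73 = 27
u_7 = 11·27 = 6
u_8 = 11·6 = 66
u_9 = 11·66 = 47
u_10 = 11·47 = 32
u_11 = 11·32 = 61
u_12 = 11·61 = 89
u_13 = 11·89 = 9
u_14 = 11·9 = 2
u_15 = 11·2 = 22
u_16 = 11·22 = 48
u_17 = 11·48 = 43
u_18 = 11·43 = 85
u_19 = 11·85 = 62
u_20 = 11·62 = 3
u_21 = 11·3 = 33
u_22 = 11·33 = 72
u_23 = 11·72 = 16
u_24 = 11·16 = 79
u_25 = 11·79 = 93
u_26 = 11·93 = 53
u_27 = 11·53 = 1
u_28 = 11·1 = 11
u_29 = 11·11 = 24
u_30 = 11·24 = 70
u_31 = 11·70 = 91
u_32 = 11·91 = 31
u_33 = 11·31 = 50
u_34 = 11·50 = 65
u_35 = 11·65 = 36
u_36 = 11·36 = 8
u_37 = 11·8 = 88
u_38 = 11·88 = 95
u_39 = 11·95 = 75
u_40 = 11·75 = 49
u_41 = 11·49 = 54
u_42 = 11·54 = 12
u_43 = 11·12 = 35
u_44 = 11·35 = 94
u_45 = 11·94 = 64
u_46 = 11·64 = 25
u_47 = 11·25 = 81
u_48 = 11·81 = 18
(u_48) = (18) = (u_0), so the sequence has period 48.
325 ≡ 37 (mod 48), hence u_325 = u_37 = 88.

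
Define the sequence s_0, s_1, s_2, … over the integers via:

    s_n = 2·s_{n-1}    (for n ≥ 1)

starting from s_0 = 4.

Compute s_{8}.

1024

s_1 = 2·4 = 8
s_2 = 2·8 = 16
s_3 = 2·16 = 32
s_4 = 2·32 = 64
s_5 = 2·64 = 128
s_6 = 2·128 = 256
s_7 = 2·256 = 512
s_8 = 2·512 = 1024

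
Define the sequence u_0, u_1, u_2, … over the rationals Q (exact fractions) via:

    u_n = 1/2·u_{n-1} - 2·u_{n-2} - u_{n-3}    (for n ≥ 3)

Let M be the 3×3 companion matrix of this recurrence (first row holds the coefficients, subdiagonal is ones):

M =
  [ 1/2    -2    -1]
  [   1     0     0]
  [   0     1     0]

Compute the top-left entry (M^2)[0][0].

-7/4

(M^2)[0][0] is the top entry after applying M 2 times to the unit state (1, 0, 0). Equivalently it is h_{4} for the auxiliary sequence (h_n) obeying the same recurrence with h_2 = 1 and h_i = 0 for 0 ≤ i < 2:
h_3 = 1/2·1 + -2·0 + -1·0 = 1/2
h_4 = 1/2·1/2 + -2·1 + -1·0 = -7/4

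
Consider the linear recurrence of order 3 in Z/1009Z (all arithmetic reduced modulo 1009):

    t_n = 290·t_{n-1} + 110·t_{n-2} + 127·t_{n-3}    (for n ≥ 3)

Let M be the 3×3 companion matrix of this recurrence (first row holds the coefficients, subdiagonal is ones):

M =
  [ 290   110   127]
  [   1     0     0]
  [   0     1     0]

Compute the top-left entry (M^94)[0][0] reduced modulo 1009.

(M^94)[0][0] is the top entry after applying M 94 times to the unit state (1, 0, 0). Equivalently it is h_{96} for the auxiliary sequence (h_n) obeying the same recurrence with h_2 = 1 and h_i = 0 for 0 ≤ i < 2:
h_3 = 290·1 + 110·0 + 127·0 = 290
h_4 = 290·290 + 110·1 + 127·0 = 463
h_5 = 290·463 + 110·290 + 127·1 = 821
h_6 = 290·821 + 110·463 + 127·290 = 952
h_7 = 290·952 + 110·821 + 127·463 = 402
h_8 = 290·402 + 110·952 + 127·821 = 669
h_9 = 290·669 + 110·402 + 127·952 = 939
h_10 = 290·939 + 110·669 + 127·402 = 417
h_11 = 290·417 + 110·939 + 127·669 = 429
h_12 = 290·429 + 110·417 + 127·939 = 959
h_13 = 290·959 + 110·429 + 127·417 = 893
h_14 = 290·893 + 110·959 + 127·429 = 208
h_15 = 290·208 + 110·893 + 127·959 = 850
h_16 = 290·850 + 110·208 + 127·893 = 380
h_17 = 290·380 + 110·850 + 127·208 = 64
h_18 = 290·64 + 110·380 + 127·850 = 816
h_19 = 290·816 + 110·64 + 127·380 = 339
h_20 = 290·339 + 110·816 + 127·64 = 452
h_21 = 290·452 + 110·339 + 127·816 = 581
h_22 = 290·581 + 110·452 + 127·339 = 941
h_23 = 290·941 + 110·581 + 127·452 = 694
h_24 = 290·694 + 110·941 + 127·581 = 182
h_25 = 290·182 + 110·694 + 127·941 = 413
h_26 = 290·413 + 110·182 + 127·694 = 903
h_27 = 290·903 + 110·413 + 127·182 = 471
h_28 = 290·471 + 110·903 + 127·413 = 806
h_29 = 290·806 + 110·471 + 127·903 = 667
h_30 = 290·667 + 110·806 + 127·471 = 865
h_31 = 290·865 + 110·667 + 127·806 = 784
h_32 = 290·784 + 110·865 + 127·667 = 592
h_33 = 290·592 + 110·784 + 127·865 = 499
h_34 = 290·499 + 110·592 + 127·784 = 644
h_35 = 290·644 + 110·499 + 127·592 = 8
h_36 = 290·8 + 110·644 + 127·499 = 318
h_37 = 290·318 + 110·8 + 127·644 = 331
h_38 = 290·331 + 110·318 + 127·8 = 816
h_39 = 290·816 + 110·331 + 127·318 = 646
h_40 = 290·646 + 110·816 + 127·331 = 293
h_41 = 290·293 + 110·646 + 127·816 = 349
h_42 = 290·349 + 110·293 + 127·646 = 565
h_43 = 290·565 + 110·349 + 127·293 = 318
h_44 = 290·318 + 110·565 + 127·349 = 929
h_45 = 290·929 + 110·318 + 127·565 = 797
h_46 = 290·797 + 110·929 + 127·318 = 376
h_47 = 290·376 + 110·797 + 127·929 = 894
h_48 = 290·894 + 110·376 + 127·797 = 257
h_49 = 290·257 + 110·894 + 127·376 = 660
h_50 = 290·660 + 110·257 + 127·894 = 238
h_51 = 290·238 + 110·660 + 127·257 = 711
h_52 = 290·711 + 110·238 + 127·660 = 373
h_53 = 290·373 + 110·711 + 127·238 = 680
h_54 = 290·680 + 110·373 + 127·711 = 602
h_55 = 290·602 + 110·680 + 127·373 = 105
h_56 = 290·105 + 110·602 + 127·680 = 401
h_57 = 290·401 + 110·105 + 127·602 = 476
h_58 = 290·476 + 110·401 + 127·105 = 748
h_59 = 290·748 + 110·476 + 127·401 = 354
h_60 = 290·354 + 110·748 + 127·476 = 205
h_61 = 290·205 + 110·354 + 127·748 = 667
h_62 = 290·667 + 110·205 + 127·354 = 616
h_63 = 290·616 + 110·667 + 127·205 = 570
h_64 = 290·570 + 110·616 + 127·667 = 943
h_65 = 290·943 + 110·570 + 127·616 = 712
h_66 = 290·712 + 110·943 + 127·570 = 189
h_67 = 290·189 + 110·712 + 127·943 = 641
h_68 = 290·641 + 110·189 + 127·712 = 458
h_69 = 290·458 + 110·641 + 127·189 = 308
h_70 = 290·308 + 110·458 + 127·641 = 136
h_71 = 290·136 + 110·308 + 127·458 = 316
h_72 = 290·316 + 110·136 + 127·308 = 420
h_73 = 290·420 + 110·316 + 127·136 = 284
h_74 = 290·284 + 110·420 + 127·316 = 189
h_75 = 290·189 + 110·284 + 127·420 = 148
h_76 = 290·148 + 110·189 + 127·284 = 896
h_77 = 290·896 + 110·148 + 127·189 = 450
h_78 = 290·450 + 110·896 + 127·148 = 651
h_79 = 290·651 + 110·450 + 127·896 = 950
h_80 = 290·950 + 110·651 + 127·450 = 660
h_81 = 290·660 + 110·950 + 127·651 = 202
h_82 = 290·202 + 110·660 + 127·950 = 589
h_83 = 290·589 + 110·202 + 127·660 = 384
h_84 = 290·384 + 110·589 + 127·202 = 4
h_85 = 290·4 + 110·384 + 127·589 = 150
h_86 = 290·150 + 110·4 + 127·384 = 889
h_87 = 290·889 + 110·150 + 127·4 = 370
h_88 = 290·370 + 110·889 + 127·150 = 142
h_89 = 290·142 + 110·370 + 127·889 = 46
h_90 = 290·46 + 110·142 + 127·370 = 275
h_91 = 290·275 + 110·46 + 127·142 = 935
h_92 = 290·935 + 110·275 + 127·46 = 506
h_93 = 290·506 + 110·935 + 127·275 = 986
h_94 = 290·986 + 110·506 + 127·935 = 241
h_95 = 290·241 + 110·986 + 127·506 = 452
h_96 = 290·452 + 110·241 + 127·986 = 292

292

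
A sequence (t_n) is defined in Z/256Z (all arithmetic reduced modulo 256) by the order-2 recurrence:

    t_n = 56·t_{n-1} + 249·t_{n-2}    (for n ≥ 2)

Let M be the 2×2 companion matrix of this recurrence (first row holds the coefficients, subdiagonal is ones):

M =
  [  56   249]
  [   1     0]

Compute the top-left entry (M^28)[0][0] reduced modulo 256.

145

(M^28)[0][0] is the top entry after applying M 28 times to the unit state (1, 0). Equivalently it is h_{29} for the auxiliary sequence (h_n) obeying the same recurrence with h_1 = 1 and h_i = 0 for 0 ≤ i < 1:
h_2 = 56·1 + 249·0 = 56
h_3 = 56·56 + 249·1 = 57
h_4 = 56·57 + 249·56 = 240
h_5 = 56·240 + 249·57 = 241
h_6 = 56·241 + 249·240 = 40
h_7 = 56·40 + 249·241 = 41
h_8 = 56·41 + 249·40 = 224
h_9 = 56·224 + 249·41 = 225
h_10 = 56·225 + 249·224 = 24
h_11 = 56·24 + 249·225 = 25
h_12 = 56·25 + 249·24 = 208
h_13 = 56·208 + 249·25 = 209
h_14 = 56·209 + 249·208 = 8
h_15 = 56·8 + 249·209 = 9
h_16 = 56·9 + 249·8 = 192
h_17 = 56·192 + 249·9 = 193
h_18 = 56·193 + 249·192 = 248
h_19 = 56·248 + 249·193 = 249
h_20 = 56·249 + 249·248 = 176
h_21 = 56·176 + 249·249 = 177
h_22 = 56·177 + 249·176 = 232
h_23 = 56·232 + 249·177 = 233
h_24 = 56·233 + 249·232 = 160
h_25 = 56·160 + 249·233 = 161
h_26 = 56·161 + 249·160 = 216
h_27 = 56·216 + 249·161 = 217
h_28 = 56·217 + 249·216 = 144
h_29 = 56·144 + 249·217 = 145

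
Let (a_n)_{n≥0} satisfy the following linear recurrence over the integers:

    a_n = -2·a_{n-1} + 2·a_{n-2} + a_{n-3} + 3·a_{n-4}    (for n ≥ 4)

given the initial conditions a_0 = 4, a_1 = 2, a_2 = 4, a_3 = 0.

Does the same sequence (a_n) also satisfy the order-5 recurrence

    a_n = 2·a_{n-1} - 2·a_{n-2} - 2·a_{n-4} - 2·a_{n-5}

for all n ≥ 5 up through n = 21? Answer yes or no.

no

Terms a_0..a_21: 4, 2, 4, 0, 22, -34, 124, -294, 868, -2302, 6418, -17454, 48046, -131488, 360868, -989028, 2712442, -7436536, 20391532, -55910778, 153305410, -420350452
n=5: candidate gives 32, actual a_5 = -34 ✗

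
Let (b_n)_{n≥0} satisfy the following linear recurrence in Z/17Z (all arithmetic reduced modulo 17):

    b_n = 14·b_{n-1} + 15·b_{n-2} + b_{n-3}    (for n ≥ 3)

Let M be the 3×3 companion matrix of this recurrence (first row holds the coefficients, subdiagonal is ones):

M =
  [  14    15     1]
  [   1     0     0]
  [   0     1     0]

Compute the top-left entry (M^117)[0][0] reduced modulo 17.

7

(M^117)[0][0] is the top entry after applying M 117 times to the unit state (1, 0, 0). Equivalently it is h_{119} for the auxiliary sequence (h_n) obeying the same recurrence with h_2 = 1 and h_i = 0 for 0 ≤ i < 2:
h_3 = 14·1 + 15·0 + 1·0 = 14
h_4 = 14·14 + 15·1 + 1·0 = 7
h_5 = 14·7 + 15·14 + 1·1 = 3
h_6 = 14·3 + 15·7 + 1·14 = 8
h_7 = 14·8 + 15·3 + 1·7 = 11
h_8 = 14·11 + 15·8 + 1·3 = 5
h_9 = 14·5 + 15·11 + 1·8 = 5
h_10 = 14·5 + 15·5 + 1·11 = 3
h_11 = 14·3 + 15·5 + 1·5 = 3
h_12 = 14·3 + 15·3 + 1·5 = 7
h_13 = 14·7 + 15·3 + 1·3 = 10
h_14 = 14·10 + 15·7 + 1·3 = 10
h_15 = 14·10 + 15·10 + 1·7 = 8
h_16 = 14·8 + 15·10 + 1·10 = 0
h_17 = 14·0 + 15·8 + 1·10 = 11
h_18 = 14·11 + 15·0 + 1·8 = 9
h_19 = 14·9 + 15·11 + 1·0 = 2
h_20 = 14·2 + 15·9 + 1·11 = 4
h_21 = 14·4 + 15·2 + 1·9 = 10
h_22 = 14·10 + 15·4 + 1·2 = 15
h_23 = 14·15 + 15·10 + 1·4 = 7
h_24 = 14·7 + 15·15 + 1·10 = 10
h_25 = 14·10 + 15·7 + 1·15 = 5
h_26 = 14·5 + 15·10 + 1·7 = 6
h_27 = 14·6 + 15·5 + 1·10 = 16
h_28 = 14·16 + 15·6 + 1·5 = 13
h_29 = 14·13 + 15·16 + 1·6 = 3
h_30 = 14·3 + 15·13 + 1·16 = 15
h_31 = 14·15 + 15·3 + 1·13 = 13
h_32 = 14·13 + 15·15 + 1·3 = 2
h_33 = 14·2 + 15·13 + 1·15 = 0
h_34 = 14·0 + 15·2 + 1·13 = 9
h_35 = 14·9 + 15·0 + 1·2 = 9
h_36 = 14·9 + 15·9 + 1·0 = 6
h_37 = 14·6 + 15·9 + 1·9 = 7
h_38 = 14·7 + 15·6 + 1·9 = 10
h_39 = 14·10 + 15·7 + 1·6 = 13
h_40 = 14·13 + 15·10 + 1·7 = 16
h_41 = 14·16 + 15·13 + 1·10 = 4
h_42 = 14·4 + 15·16 + 1·13 = 3
h_43 = 14·3 + 15·4 + 1·16 = 16
h_44 = 14·16 + 15·3 + 1·4 = 1
h_45 = 14·1 + 15·16 + 1·3 = 2
h_46 = 14·2 + 15·1 + 1·16 = 8
h_47 = 14·8 + 15·2 + 1·1 = 7
h_48 = 14·7 + 15·8 + 1·2 = 16
h_49 = 14·16 + 15·7 + 1·8 = 14
h_50 = 14·14 + 15·16 + 1·7 = 1
h_51 = 14·1 + 15·14 + 1·16 = 2
h_52 = 14·2 + 15·1 + 1·14 = 6
h_53 = 14·6 + 15·2 + 1·1 = 13
h_54 = 14·13 + 15·6 + 1·2 = 2
h_55 = 14·2 + 15·13 + 1·6 = 8
h_56 = 14·8 + 15·2 + 1·13 = 2
h_57 = 14·2 + 15·8 + 1·2 = 14
h_58 = 14·14 + 15·2 + 1·8 = 13
h_59 = 14·13 + 15·14 + 1·2 = 3
h_60 = 14·3 + 15·13 + 1·14 = 13
h_61 = 14·13 + 15·3 + 1·13 = 2
h_62 = 14·2 + 15·13 + 1·3 = 5
h_63 = 14·5 + 15·2 + 1·13 = 11
h_64 = 14·11 + 15·5 + 1·2 = 10
h_65 = 14·10 + 15·11 + 1·5 = 4
h_66 = 14·4 + 15·10 + 1·11 = 13
h_67 = 14·13 + 15·4 + 1·10 = 14
h_68 = 14·14 + 15·13 + 1·4 = 4
h_69 = 14·4 + 15·14 + 1·13 = 7
h_70 = 14·7 + 15·4 + 1·14 = 2
h_71 = 14·2 + 15·7 + 1·4 = 1
h_72 = 14·1 + 15·2 + 1·7 = 0
h_73 = 14·0 + 15·1 + 1·2 = 0
h_74 = 14·0 + 15·0 + 1·1 = 1
h_75 = 14·1 + 15·0 + 1·0 = 14
h_76 = 14·14 + 15·1 + 1·0 = 7
h_77 = 14·7 + 15·14 + 1·1 = 3
h_78 = 14·3 + 15·7 + 1·14 = 8
h_79 = 14·8 + 15·3 + 1·7 = 11
h_80 = 14·11 + 15·8 + 1·3 = 5
h_81 = 14·5 + 15·11 + 1·8 = 5
h_82 = 14·5 + 15·5 + 1·11 = 3
h_83 = 14·3 + 15·5 + 1·5 = 3
h_84 = 14·3 + 15·3 + 1·5 = 7
h_85 = 14·7 + 15·3 + 1·3 = 10
h_86 = 14·10 + 15·7 + 1·3 = 10
h_87 = 14·10 + 15·10 + 1·7 = 8
h_88 = 14·8 + 15·10 + 1·10 = 0
h_89 = 14·0 + 15·8 + 1·10 = 11
h_90 = 14·11 + 15·0 + 1·8 = 9
h_91 = 14·9 + 15·11 + 1·0 = 2
h_92 = 14·2 + 15·9 + 1·11 = 4
h_93 = 14·4 + 15·2 + 1·9 = 10
h_94 = 14·10 + 15·4 + 1·2 = 15
h_95 = 14·15 + 15·10 + 1·4 = 7
h_96 = 14·7 + 15·15 + 1·10 = 10
h_97 = 14·10 + 15·7 + 1·15 = 5
h_98 = 14·5 + 15·10 + 1·7 = 6
h_99 = 14·6 + 15·5 + 1·10 = 16
h_100 = 14·16 + 15·6 + 1·5 = 13
h_101 = 14·13 + 15·16 + 1·6 = 3
h_102 = 14·3 + 15·13 + 1·16 = 15
h_103 = 14·15 + 15·3 + 1·13 = 13
h_104 = 14·13 + 15·15 + 1·3 = 2
h_105 = 14·2 + 15·13 + 1·15 = 0
h_106 = 14·0 + 15·2 + 1·13 = 9
h_107 = 14·9 + 15·0 + 1·2 = 9
h_108 = 14·9 + 15·9 + 1·0 = 6
h_109 = 14·6 + 15·9 + 1·9 = 7
h_110 = 14·7 + 15·6 + 1·9 = 10
h_111 = 14·10 + 15·7 + 1·6 = 13
h_112 = 14·13 + 15·10 + 1·7 = 16
h_113 = 14·16 + 15·13 + 1·10 = 4
h_114 = 14·4 + 15·16 + 1·13 = 3
h_115 = 14·3 + 15·4 + 1·16 = 16
h_116 = 14·16 + 15·3 + 1·4 = 1
h_117 = 14·1 + 15·16 + 1·3 = 2
h_118 = 14·2 + 15·1 + 1·16 = 8
h_119 = 14·8 + 15·2 + 1·1 = 7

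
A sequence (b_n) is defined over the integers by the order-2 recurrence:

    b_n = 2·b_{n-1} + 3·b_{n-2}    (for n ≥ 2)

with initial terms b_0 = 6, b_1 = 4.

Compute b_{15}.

35872264

b_2 = 2·4 + 3·6 = 26
b_3 = 2·26 + 3·4 = 64
b_4 = 2·64 + 3·26 = 206
b_5 = 2·206 + 3·64 = 604
b_6 = 2·604 + 3·206 = 1826
b_7 = 2·1826 + 3·604 = 5464
b_8 = 2·5464 + 3·1826 = 16406
b_9 = 2·16406 + 3·5464 = 49204
b_10 = 2·49204 + 3·16406 = 147626
b_11 = 2·147626 + 3·49204 = 442864
b_12 = 2·442864 + 3·147626 = 1328606
b_13 = 2·1328606 + 3·442864 = 3985804
b_14 = 2·3985804 + 3·1328606 = 11957426
b_15 = 2·11957426 + 3·3985804 = 35872264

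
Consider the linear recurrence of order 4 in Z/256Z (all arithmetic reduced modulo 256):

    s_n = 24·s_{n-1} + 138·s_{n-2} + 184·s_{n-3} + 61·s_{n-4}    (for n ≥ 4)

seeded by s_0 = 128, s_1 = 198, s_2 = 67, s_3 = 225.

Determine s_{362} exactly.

s_4 = 24·225 + 138·67 + 184·198 + 61·128 = 6
s_5 = 24·6 + 138·225 + 184·67 + 61·198 = 48
s_6 = 24·48 + 138·6 + 184·225 + 61·67 = 107
s_7 = 24·107 + 138·48 + 184·6 + 61·225 = 213
s_8 = 24·213 + 138·107 + 184·48 + 61·6 = 148
s_9 = 24·148 + 138·213 + 184·107 + 61·48 = 10
Continuing the recurrence:
  s_10 = 79;  s_11 = 237;  s_12 = 66;  s_13 = 28;  s_14 = 95;  s_15 = 233
  s_16 = 232;  s_17 = 78;  s_18 = 123;  s_19 = 217;  s_20 = 254;  s_21 = 200
  s_22 = 243;  s_23 = 221;  s_24 = 252;  s_25 = 18;  s_26 = 71;  s_27 = 37
  s_28 = 186;  s_29 = 180;  s_30 = 167;  s_31 = 49;  s_32 = 80;  s_33 = 214
  s_34 = 51;  s_35 = 81;  s_36 = 246;  s_37 = 96;  s_38 = 251;  s_39 = 101
  s_40 = 100;  s_41 = 26;  s_42 = 191;  s_43 = 221;  s_44 = 50;  s_45 = 76
  s_46 = 111;  s_47 = 249;  s_48 = 184;  s_49 = 94;  s_50 = 107;  s_51 = 73
  s_52 = 238;  s_53 = 248;  s_54 = 131;  s_55 = 109;  s_56 = 204;  s_57 = 34
  s_58 = 183;  s_59 = 21;  s_60 = 170;  s_61 = 228;  s_62 = 183;  s_63 = 65
  s_64 = 32;  s_65 = 230;  s_66 = 35;  s_67 = 193;  s_68 = 230;  s_69 = 144
  s_70 = 139;  s_71 = 245;  s_72 = 52;  s_73 = 42;  s_74 = 47;  s_75 = 205
  s_76 = 34;  s_77 = 124;  s_78 = 127;  s_79 = 9;  s_80 = 136;  s_81 = 110
  s_82 = 91;  s_83 = 185;  s_84 = 222;  s_85 = 40;  s_86 = 19;  s_87 = 253
  s_88 = 156;  s_89 = 50;  s_90 = 39;  s_91 = 5;  s_92 = 154;  s_93 = 20
  s_94 = 199;  s_95 = 81;  s_96 = 240;  s_97 = 246;  s_98 = 19;  s_99 = 49
  s_100 = 214;  s_101 = 192;  s_102 = 27;  s_103 = 133;  s_104 = 4;  s_105 = 58
  s_106 = 159;  s_107 = 189;  s_108 = 18;  s_109 = 172;  s_110 = 143;  s_111 = 25
  s_112 = 88;  s_113 = 126;  s_114 = 75;  s_115 = 41;  s_116 = 206;  s_117 = 88
  s_118 = 163;  s_119 = 141;  s_120 = 108;  s_121 = 66;  s_122 = 151;  s_123 = 245
  s_124 = 138;  s_125 = 68;  s_126 = 215;  s_127 = 97;  s_128 = 192;  s_129 = 6
  s_130 = 3;  s_131 = 161;  s_132 = 198;  s_133 = 240;  s_134 = 171;  s_135 = 21
  s_136 = 212;  s_137 = 74;  s_138 = 15;  s_139 = 173;  s_140 = 2;  s_141 = 220
  s_142 = 159;  s_143 = 41;  s_144 = 40;  s_145 = 142;  s_146 = 59;  s_147 = 153
  s_148 = 190;  s_149 = 136;  s_150 = 51;  s_151 = 29;  s_152 = 60;  s_153 = 82
  s_154 = 7;  s_155 = 229;  s_156 = 122;  s_157 = 116;  s_158 = 231;  s_159 = 113
  s_160 = 144;  s_161 = 22;  s_162 = 243;  s_163 = 17;  s_164 = 182;  s_165 = 32
  s_166 = 59;  s_167 = 165;  s_168 = 164;  s_169 = 90;  s_170 = 127;  s_171 = 157
  s_172 = 242;  s_173 = 12;  s_174 = 175;  s_175 = 57;  s_176 = 248;  s_177 = 158
  s_178 = 43;  s_179 = 9;  s_180 = 174;  s_181 = 184;  s_182 = 195;  s_183 = 173
  s_184 = 12;  s_185 = 98;  s_186 = 119;  s_187 = 213;  s_188 = 106;  s_189 = 164
  s_190 = 247;  s_191 = 129;  s_192 = 96;  s_193 = 38;  s_194 = 227;  s_195 = 129
  s_196 = 166;  s_197 = 80;  s_198 = 203;  s_199 = 53;  s_200 = 116;  s_201 = 106
  s_202 = 239;  s_203 = 141;  s_204 = 226;  s_205 = 60;  s_206 = 191;  s_207 = 73
  s_208 = 200;  s_209 = 174;  s_210 = 27;  s_211 = 121;  s_212 = 158;  s_213 = 232
  s_214 = 83;  s_215 = 61;  s_216 = 220;  s_217 = 114;  s_218 = 231;  s_219 = 197
  s_220 = 90;  s_221 = 212;  s_222 = 7;  s_223 = 145;  s_224 = 48;  s_225 = 54
  s_226 = 211;  s_227 = 241;  s_228 = 150;  s_229 = 128;  s_230 = 91;  s_231 = 197
  s_232 = 68;  s_233 = 122;  s_234 = 95;  s_235 = 125;  s_236 = 210;  s_237 = 108
  s_238 = 207;  s_239 = 89;  s_240 = 152;  s_241 = 190;  s_242 = 11;  s_243 = 233
  s_244 = 142;  s_245 = 24;  s_246 = 227;  s_247 = 205;  s_248 = 172;  s_249 = 130
  s_250 = 87;  s_251 = 181;  s_252 = 74;  s_253 = 4;  s_254 = 23;  s_255 = 161
  s_256 = 0;  s_257 = 70;  s_258 = 195;  s_259 = 97;  s_260 = 134;  s_261 = 176
  s_262 = 235;  s_263 = 85;  s_264 = 20;  s_265 = 138;  s_266 = 207;  s_267 = 109
  s_268 = 194;  s_269 = 156;  s_270 = 223;  s_271 = 105;  s_272 = 104;  s_273 = 206
  s_274 = 251;  s_275 = 89;  s_276 = 126;  s_277 = 72;  s_278 = 115;  s_279 = 93
  s_280 = 124;  s_281 = 146;  s_282 = 199;  s_283 = 165;  s_284 = 58;  s_285 = 52
  s_286 = 39;  s_287 = 177;  s_288 = 208;  s_289 = 86;  s_290 = 179;  s_291 = 209
  s_292 = 118;  s_293 = 224;  s_294 = 123;  s_295 = 229;  s_296 = 228;  s_297 = 154
  s_298 = 63;  s_299 = 93;  s_300 = 178;  s_301 = 204;  s_302 = 239;  s_303 = 121
  s_304 = 56;  s_305 = 222;  s_306 = 235;  s_307 = 201;  s_308 = 110;  s_309 = 120
  s_310 = 3;  s_311 = 237;  s_312 = 76;  s_313 = 162;  s_314 = 55;  s_315 = 149
  s_316 = 42;  s_317 = 100;  s_318 = 55;  s_319 = 193;  s_320 = 160;  s_321 = 102
  s_322 = 163;  s_323 = 65;  s_324 = 102;  s_325 = 16;  s_326 = 11;  s_327 = 117
  s_328 = 180;  s_329 = 170;  s_330 = 175;  s_331 = 77;  s_332 = 162;  s_333 = 252
  s_334 = 255;  s_335 = 137;  s_336 = 8;  s_337 = 238;  s_338 = 219;  s_339 = 57
  s_340 = 94;  s_341 = 168;  s_342 = 147;  s_343 = 125;  s_344 = 28;  s_345 = 178
  s_346 = 167;  s_347 = 133;  s_348 = 26;  s_349 = 148;  s_350 = 71;  s_351 = 209
  s_352 = 112;  s_353 = 118;  s_354 = 147;  s_355 = 177;  s_356 = 86;  s_357 = 64
  s_358 = 155;  s_359 = 5;  s_360 = 132
s_361 = 24·132 + 138·5 + 184·155 + 61·64 = 186
s_362 = 24·186 + 138·132 + 184·5 + 61·155 = 31

31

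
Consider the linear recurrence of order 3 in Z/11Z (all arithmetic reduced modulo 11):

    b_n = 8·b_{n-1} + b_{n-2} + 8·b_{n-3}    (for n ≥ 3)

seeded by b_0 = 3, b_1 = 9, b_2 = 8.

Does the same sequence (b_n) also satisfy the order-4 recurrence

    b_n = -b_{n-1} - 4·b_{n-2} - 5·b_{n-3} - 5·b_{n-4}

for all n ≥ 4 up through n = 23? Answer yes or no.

Terms b_0..b_23: 3, 9, 8, 9, 9, 2, 9, 3, 5, 5, 3, 3, 1, 2, 8, 8, 0, 6, 2, 0, 6, 9, 1, 10
n=4: candidate gives 9, actual b_4 = 9 ✓
n=5: candidate gives 2, actual b_5 = 2 ✓
n=6: candidate gives 9, actual b_6 = 9 ✓
n=7: candidate gives 3, actual b_7 = 3 ✓
n=8: candidate gives 5, actual b_8 = 5 ✓
n=9: candidate gives 5, actual b_9 = 5 ✓
n=10: candidate gives 3, actual b_10 = 3 ✓
n=11: candidate gives 3, actual b_11 = 3 ✓
n=12: candidate gives 1, actual b_12 = 1 ✓
n=13: candidate gives 2, actual b_13 = 2 ✓
n=14: candidate gives 8, actual b_14 = 8 ✓
n=15: candidate gives 8, actual b_15 = 8 ✓
n=16: candidate gives 0, actual b_16 = 0 ✓
n=17: candidate gives 6, actual b_17 = 6 ✓
n=18: candidate gives 2, actual b_18 = 2 ✓
n=19: candidate gives 0, actual b_19 = 0 ✓
n=20: candidate gives 6, actual b_20 = 6 ✓
n=21: candidate gives 9, actual b_21 = 9 ✓
n=22: candidate gives 1, actual b_22 = 1 ✓
n=23: candidate gives 10, actual b_23 = 10 ✓

yes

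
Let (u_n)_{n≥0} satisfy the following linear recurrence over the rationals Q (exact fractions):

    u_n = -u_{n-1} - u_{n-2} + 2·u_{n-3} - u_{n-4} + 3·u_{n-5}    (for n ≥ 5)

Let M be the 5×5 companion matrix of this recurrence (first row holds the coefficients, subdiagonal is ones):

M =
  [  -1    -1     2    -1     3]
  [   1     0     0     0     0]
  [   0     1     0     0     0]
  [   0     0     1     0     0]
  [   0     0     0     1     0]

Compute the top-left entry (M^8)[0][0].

(M^8)[0][0] is the top entry after applying M 8 times to the unit state (1, 0, 0, 0, 0). Equivalently it is h_{12} for the auxiliary sequence (h_n) obeying the same recurrence with h_4 = 1 and h_i = 0 for 0 ≤ i < 4:
h_5 = -1·1 + -1·0 + 2·0 + -1·0 + 3·0 = -1
h_6 = -1·-1 + -1·1 + 2·0 + -1·0 + 3·0 = 0
h_7 = -1·0 + -1·-1 + 2·1 + -1·0 + 3·0 = 3
h_8 = -1·3 + -1·0 + 2·-1 + -1·1 + 3·0 = -6
h_9 = -1·-6 + -1·3 + 2·0 + -1·-1 + 3·1 = 7
h_10 = -1·7 + -1·-6 + 2·3 + -1·0 + 3·-1 = 2
h_11 = -1·2 + -1·7 + 2·-6 + -1·3 + 3·0 = -24
h_12 = -1·-24 + -1·2 + 2·7 + -1·-6 + 3·3 = 51

51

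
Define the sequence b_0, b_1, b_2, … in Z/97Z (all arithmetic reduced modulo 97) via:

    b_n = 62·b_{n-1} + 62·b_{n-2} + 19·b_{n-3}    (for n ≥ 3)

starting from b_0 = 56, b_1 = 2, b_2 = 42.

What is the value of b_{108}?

b_3 = 62·42 + 62·2 + 19·56 = 9
b_4 = 62·9 + 62·42 + 19·2 = 96
b_5 = 62·96 + 62·9 + 19·42 = 33
b_6 = 62·33 + 62·96 + 19·9 = 21
b_7 = 62·21 + 62·33 + 19·96 = 31
b_8 = 62·31 + 62·21 + 19·33 = 68
b_9 = 62·68 + 62·31 + 19·21 = 38
b_10 = 62·38 + 62·68 + 19·31 = 80
b_11 = 62·80 + 62·38 + 19·68 = 72
b_12 = 62·72 + 62·80 + 19·38 = 58
b_13 = 62·58 + 62·72 + 19·80 = 74
b_14 = 62·74 + 62·58 + 19·72 = 46
b_15 = 62·46 + 62·74 + 19·58 = 6
b_16 = 62·6 + 62·46 + 19·74 = 71
b_17 = 62·71 + 62·6 + 19·46 = 22
b_18 = 62·22 + 62·71 + 19·6 = 60
b_19 = 62·60 + 62·22 + 19·71 = 31
b_20 = 62·31 + 62·60 + 19·22 = 46
b_21 = 62·46 + 62·31 + 19·60 = 94
b_22 = 62·94 + 62·46 + 19·31 = 54
b_23 = 62·54 + 62·94 + 19·46 = 59
b_24 = 62·59 + 62·54 + 19·94 = 62
b_25 = 62·62 + 62·59 + 19·54 = 89
b_26 = 62·89 + 62·62 + 19·59 = 7
b_27 = 62·7 + 62·89 + 19·62 = 49
b_28 = 62·49 + 62·7 + 19·89 = 22
b_29 = 62·22 + 62·49 + 19·7 = 73
b_30 = 62·73 + 62·22 + 19·49 = 31
b_31 = 62·31 + 62·73 + 19·22 = 76
b_32 = 62·76 + 62·31 + 19·73 = 67
b_33 = 62·67 + 62·76 + 19·31 = 46
b_34 = 62·46 + 62·67 + 19·76 = 11
b_35 = 62·11 + 62·46 + 19·67 = 54
b_36 = 62·54 + 62·11 + 19·46 = 54
b_37 = 62·54 + 62·54 + 19·11 = 18
b_38 = 62·18 + 62·54 + 19·54 = 58
b_39 = 62·58 + 62·18 + 19·54 = 15
b_40 = 62·15 + 62·58 + 19·18 = 18
b_41 = 62·18 + 62·15 + 19·58 = 44
b_42 = 62·44 + 62·18 + 19·15 = 55
b_43 = 62·55 + 62·44 + 19·18 = 78
b_44 = 62·78 + 62·55 + 19·44 = 61
b_45 = 62·61 + 62·78 + 19·55 = 60
b_46 = 62·60 + 62·61 + 19·78 = 60
b_47 = 62·60 + 62·60 + 19·61 = 63
b_48 = 62·63 + 62·60 + 19·60 = 36
b_49 = 62·36 + 62·63 + 19·60 = 3
b_50 = 62·3 + 62·36 + 19·63 = 26
b_51 = 62·26 + 62·3 + 19·36 = 57
b_52 = 62·57 + 62·26 + 19·3 = 62
b_53 = 62·62 + 62·57 + 19·26 = 15
b_54 = 62·15 + 62·62 + 19·57 = 37
b_55 = 62·37 + 62·15 + 19·62 = 37
b_56 = 62·37 + 62·37 + 19·15 = 23
b_57 = 62·23 + 62·37 + 19·37 = 58
b_58 = 62·58 + 62·23 + 19·37 = 2
b_59 = 62·2 + 62·58 + 19·23 = 83
b_60 = 62·83 + 62·2 + 19·58 = 67
b_61 = 62·67 + 62·83 + 19·2 = 26
b_62 = 62·26 + 62·67 + 19·83 = 68
b_63 = 62·68 + 62·26 + 19·67 = 20
b_64 = 62·20 + 62·68 + 19·26 = 33
b_65 = 62·33 + 62·20 + 19·68 = 19
b_66 = 62·19 + 62·33 + 19·20 = 15
b_67 = 62·15 + 62·19 + 19·33 = 19
b_68 = 62·19 + 62·15 + 19·19 = 44
b_69 = 62·44 + 62·19 + 19·15 = 20
b_70 = 62·20 + 62·44 + 19·19 = 61
b_71 = 62·61 + 62·20 + 19·44 = 38
b_72 = 62·38 + 62·61 + 19·20 = 19
b_73 = 62·19 + 62·38 + 19·61 = 37
b_74 = 62·37 + 62·19 + 19·38 = 23
b_75 = 62·23 + 62·37 + 19·19 = 7
b_76 = 62·7 + 62·23 + 19·37 = 41
b_77 = 62·41 + 62·7 + 19·23 = 18
b_78 = 62·18 + 62·41 + 19·7 = 8
b_79 = 62·8 + 62·18 + 19·41 = 63
b_80 = 62·63 + 62·8 + 19·18 = 88
b_81 = 62·88 + 62·63 + 19·8 = 8
b_82 = 62·8 + 62·88 + 19·63 = 68
b_83 = 62·68 + 62·8 + 19·88 = 79
b_84 = 62·79 + 62·68 + 19·8 = 51
b_85 = 62·51 + 62·79 + 19·68 = 40
b_86 = 62·40 + 62·51 + 19·79 = 62
b_87 = 62·62 + 62·40 + 19·51 = 18
b_88 = 62·18 + 62·62 + 19·40 = 94
b_89 = 62·94 + 62·18 + 19·62 = 71
b_90 = 62·71 + 62·94 + 19·18 = 96
b_91 = 62·96 + 62·71 + 19·94 = 15
b_92 = 62·15 + 62·96 + 19·71 = 83
b_93 = 62·83 + 62·15 + 19·96 = 43
b_94 = 62·43 + 62·83 + 19·15 = 46
b_95 = 62·46 + 62·43 + 19·83 = 14
b_96 = 62·14 + 62·46 + 19·43 = 75
b_97 = 62·75 + 62·14 + 19·46 = 87
b_98 = 62·87 + 62·75 + 19·14 = 28
b_99 = 62·28 + 62·87 + 19·75 = 19
b_100 = 62·19 + 62·28 + 19·87 = 8
b_101 = 62·8 + 62·19 + 19·28 = 72
b_102 = 62·72 + 62·8 + 19·19 = 83
b_103 = 62·83 + 62·72 + 19·8 = 62
b_104 = 62·62 + 62·83 + 19·72 = 76
b_105 = 62·76 + 62·62 + 19·83 = 45
b_106 = 62·45 + 62·76 + 19·62 = 47
b_107 = 62·47 + 62·45 + 19·76 = 67
b_108 = 62·67 + 62·47 + 19·45 = 66

66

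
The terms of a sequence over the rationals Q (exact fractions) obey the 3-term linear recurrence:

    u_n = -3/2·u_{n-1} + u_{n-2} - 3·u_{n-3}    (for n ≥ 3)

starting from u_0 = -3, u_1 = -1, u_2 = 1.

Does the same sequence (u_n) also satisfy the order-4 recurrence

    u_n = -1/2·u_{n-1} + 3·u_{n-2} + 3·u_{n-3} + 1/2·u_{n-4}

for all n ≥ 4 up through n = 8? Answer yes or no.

Terms u_0..u_8: -3, -1, 1, 13/2, -23/4, 97/8, -695/16, 3025/32, -14183/64
n=4: candidate gives -19/4, actual u_4 = -23/4 ✗

no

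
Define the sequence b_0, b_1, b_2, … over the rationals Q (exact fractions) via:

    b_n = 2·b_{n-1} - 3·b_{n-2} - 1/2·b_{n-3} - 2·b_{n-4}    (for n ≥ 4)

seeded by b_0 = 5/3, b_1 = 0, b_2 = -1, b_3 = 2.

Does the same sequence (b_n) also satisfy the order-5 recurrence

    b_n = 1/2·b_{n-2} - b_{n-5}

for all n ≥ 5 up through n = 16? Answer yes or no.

no

Terms b_0..b_16: 5/3, 0, -1, 2, 11/3, 11/6, -19/3, -24, -149/4, -3, 1565/12, 8075/24, 1073/3, -1413/4, -35337/16, -33673/8, -111901/48
n=5: candidate gives -2/3, actual b_5 = 11/6 ✗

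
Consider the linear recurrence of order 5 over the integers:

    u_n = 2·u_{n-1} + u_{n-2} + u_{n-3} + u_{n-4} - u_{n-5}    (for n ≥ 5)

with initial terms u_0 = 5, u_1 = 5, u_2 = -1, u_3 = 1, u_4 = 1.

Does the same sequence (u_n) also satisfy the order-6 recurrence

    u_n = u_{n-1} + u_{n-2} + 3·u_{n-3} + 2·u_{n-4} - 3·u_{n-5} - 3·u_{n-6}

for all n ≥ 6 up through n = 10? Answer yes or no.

no

Terms u_0..u_10: 5, 5, -1, 1, 1, 2, 0, 5, 12, 30, 75
n=6: candidate gives -26, actual u_6 = 0 ✗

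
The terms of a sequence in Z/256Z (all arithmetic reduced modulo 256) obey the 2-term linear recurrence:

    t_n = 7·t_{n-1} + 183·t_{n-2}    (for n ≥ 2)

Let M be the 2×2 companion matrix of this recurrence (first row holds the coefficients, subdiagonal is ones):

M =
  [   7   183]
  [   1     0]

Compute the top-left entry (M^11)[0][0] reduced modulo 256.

(M^11)[0][0] is the top entry after applying M 11 times to the unit state (1, 0). Equivalently it is h_{12} for the auxiliary sequence (h_n) obeying the same recurrence with h_1 = 1 and h_i = 0 for 0 ≤ i < 1:
h_2 = 7·1 + 183·0 = 7
h_3 = 7·7 + 183·1 = 232
h_4 = 7·232 + 183·7 = 89
h_5 = 7·89 + 183·232 = 71
h_6 = 7·71 + 183·89 = 144
h_7 = 7·144 + 183·71 = 177
h_8 = 7·177 + 183·144 = 199
h_9 = 7·199 + 183·177 = 248
h_10 = 7·248 + 183·199 = 9
h_11 = 7·9 + 183·248 = 135
h_12 = 7·135 + 183·9 = 32

32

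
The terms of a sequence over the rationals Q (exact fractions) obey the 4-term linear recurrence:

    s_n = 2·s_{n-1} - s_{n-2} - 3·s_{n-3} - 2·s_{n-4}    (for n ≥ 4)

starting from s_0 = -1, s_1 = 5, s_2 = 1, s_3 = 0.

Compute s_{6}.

-70

s_4 = 2·0 + -1·1 + -3·5 + -2·-1 = -14
s_5 = 2·-14 + -1·0 + -3·1 + -2·5 = -41
s_6 = 2·-41 + -1·-14 + -3·0 + -2·1 = -70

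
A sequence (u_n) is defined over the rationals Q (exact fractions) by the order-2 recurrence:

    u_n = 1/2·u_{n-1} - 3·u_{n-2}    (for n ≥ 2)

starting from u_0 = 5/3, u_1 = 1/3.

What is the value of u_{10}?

-93941/1536

u_2 = 1/2·1/3 + -3·5/3 = -29/6
u_3 = 1/2·-29/6 + -3·1/3 = -41/12
u_4 = 1/2·-41/12 + -3·-29/6 = 307/24
u_5 = 1/2·307/24 + -3·-41/12 = 799/48
u_6 = 1/2·799/48 + -3·307/24 = -2885/96
u_7 = 1/2·-2885/96 + -3·799/48 = -12473/192
u_8 = 1/2·-12473/192 + -3·-2885/96 = 22147/384
u_9 = 1/2·22147/384 + -3·-12473/192 = 171823/768
u_10 = 1/2·171823/768 + -3·22147/384 = -93941/1536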